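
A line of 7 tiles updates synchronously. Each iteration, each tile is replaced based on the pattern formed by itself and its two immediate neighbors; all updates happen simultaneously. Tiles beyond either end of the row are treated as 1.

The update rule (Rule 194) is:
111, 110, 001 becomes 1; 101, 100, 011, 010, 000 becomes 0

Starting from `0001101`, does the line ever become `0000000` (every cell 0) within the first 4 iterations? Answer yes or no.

iteration 1: 0010100
iteration 2: 0100001
iteration 3: 0000010
iteration 4: 0000100
iteration 4 is 0000100, still not uniform 0

no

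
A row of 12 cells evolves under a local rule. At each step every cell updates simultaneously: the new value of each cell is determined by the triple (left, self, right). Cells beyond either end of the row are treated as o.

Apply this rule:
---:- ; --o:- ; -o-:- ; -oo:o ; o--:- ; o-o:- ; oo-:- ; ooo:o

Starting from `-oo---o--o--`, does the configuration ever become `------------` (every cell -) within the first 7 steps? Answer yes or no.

-o----------
------------
all cells are - at step 2

yes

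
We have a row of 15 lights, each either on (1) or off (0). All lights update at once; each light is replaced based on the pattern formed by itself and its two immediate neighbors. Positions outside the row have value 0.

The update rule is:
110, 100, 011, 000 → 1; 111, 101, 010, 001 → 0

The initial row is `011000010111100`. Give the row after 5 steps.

001111010000001

011111000100111
010001110010101
001101011000000
101100011111111
001111010000001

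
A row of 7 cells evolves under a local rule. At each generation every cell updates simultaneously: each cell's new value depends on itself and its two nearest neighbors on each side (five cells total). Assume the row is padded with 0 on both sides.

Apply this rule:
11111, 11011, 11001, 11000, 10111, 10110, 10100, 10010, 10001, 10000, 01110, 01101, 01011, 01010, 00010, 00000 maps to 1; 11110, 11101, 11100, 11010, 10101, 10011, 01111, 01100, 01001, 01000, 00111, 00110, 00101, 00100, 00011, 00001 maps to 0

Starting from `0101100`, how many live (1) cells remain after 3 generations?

2

generation 1: 1011011
generation 2: 0111110
generation 3: 0001001
count of 1: 2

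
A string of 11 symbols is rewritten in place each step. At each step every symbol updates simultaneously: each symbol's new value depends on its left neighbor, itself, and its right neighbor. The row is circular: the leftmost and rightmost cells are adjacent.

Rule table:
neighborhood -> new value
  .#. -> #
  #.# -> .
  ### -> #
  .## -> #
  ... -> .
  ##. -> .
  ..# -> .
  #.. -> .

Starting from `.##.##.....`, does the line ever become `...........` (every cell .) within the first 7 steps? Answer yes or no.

.#..#......
.#..#......  (fixed point — unchanged through step 7)
step 7 is .#..#......, still not uniform .

no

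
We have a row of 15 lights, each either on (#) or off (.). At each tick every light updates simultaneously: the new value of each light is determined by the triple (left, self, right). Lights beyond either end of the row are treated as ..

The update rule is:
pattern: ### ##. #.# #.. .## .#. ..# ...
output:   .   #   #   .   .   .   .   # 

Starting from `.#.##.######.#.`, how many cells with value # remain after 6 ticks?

6

..#.##.....##..
#..#.#.###..#.#
....#.#..#...#.
###..#.....#...
..#....###...##
#...##...#.#..#
count of #: 6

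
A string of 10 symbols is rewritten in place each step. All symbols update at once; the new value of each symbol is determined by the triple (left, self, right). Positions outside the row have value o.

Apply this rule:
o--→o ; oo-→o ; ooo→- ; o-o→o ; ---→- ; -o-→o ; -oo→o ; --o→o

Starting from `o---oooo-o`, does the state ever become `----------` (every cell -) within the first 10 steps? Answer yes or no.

yes

oo-oo--ooo
-ooooooo--
oo-----ooo
-oo---oo--
oooo-ooooo
---ooo----
o-oo-oo--o
oooooooooo
----------
all cells are - at step 9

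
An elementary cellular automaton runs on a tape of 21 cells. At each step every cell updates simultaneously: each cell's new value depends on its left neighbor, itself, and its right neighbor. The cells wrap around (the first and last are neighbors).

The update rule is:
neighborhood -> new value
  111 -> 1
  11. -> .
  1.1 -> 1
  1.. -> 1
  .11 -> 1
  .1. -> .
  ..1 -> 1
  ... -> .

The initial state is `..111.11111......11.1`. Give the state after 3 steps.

step 1: 1111.11111.1....11.1.
step 2: 111.11111.1.1..11.1.1
step 3: 11.11111.1.1.111.1.11

11.11111.1.1.111.1.11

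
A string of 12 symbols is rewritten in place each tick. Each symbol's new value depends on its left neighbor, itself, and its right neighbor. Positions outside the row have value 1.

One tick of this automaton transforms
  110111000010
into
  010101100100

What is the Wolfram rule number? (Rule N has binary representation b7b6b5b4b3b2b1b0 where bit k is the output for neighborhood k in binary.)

position 0: 111 → 0  (bit 7 = 0)
position 1: 110 → 1  (bit 6 = 1)
position 2: 101 → 0  (bit 5 = 0)
position 6: 100 → 1  (bit 4 = 1)
position 3: 011 → 1  (bit 3 = 1)
position 10: 010 → 0  (bit 2 = 0)
position 9: 001 → 1  (bit 1 = 1)
position 7: 000 → 0  (bit 0 = 0)
bits b7..b0 = 01011010 = 90

90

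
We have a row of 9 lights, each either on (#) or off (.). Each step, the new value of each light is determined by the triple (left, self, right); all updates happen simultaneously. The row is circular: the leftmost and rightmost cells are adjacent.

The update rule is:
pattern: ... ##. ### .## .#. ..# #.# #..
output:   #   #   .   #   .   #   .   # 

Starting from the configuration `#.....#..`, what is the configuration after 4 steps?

###.#####

.#####.##
.#...#.##
..###..##
###.#####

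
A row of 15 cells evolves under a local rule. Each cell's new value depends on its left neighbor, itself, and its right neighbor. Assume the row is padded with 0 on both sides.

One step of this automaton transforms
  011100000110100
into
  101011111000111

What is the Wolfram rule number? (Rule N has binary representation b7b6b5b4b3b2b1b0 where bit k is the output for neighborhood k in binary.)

151

position 2: 111 → 1  (bit 7 = 1)
position 3: 110 → 0  (bit 6 = 0)
position 11: 101 → 0  (bit 5 = 0)
position 4: 100 → 1  (bit 4 = 1)
position 1: 011 → 0  (bit 3 = 0)
position 12: 010 → 1  (bit 2 = 1)
position 0: 001 → 1  (bit 1 = 1)
position 5: 000 → 1  (bit 0 = 1)
bits b7..b0 = 10010111 = 151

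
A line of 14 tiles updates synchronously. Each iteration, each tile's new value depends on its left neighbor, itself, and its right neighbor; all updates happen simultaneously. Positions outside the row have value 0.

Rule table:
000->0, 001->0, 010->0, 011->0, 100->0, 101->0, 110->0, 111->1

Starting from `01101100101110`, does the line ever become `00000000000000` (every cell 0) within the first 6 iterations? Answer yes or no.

iteration 1: 00000000000100
iteration 2: 00000000000000
all cells are 0 at iteration 2

yes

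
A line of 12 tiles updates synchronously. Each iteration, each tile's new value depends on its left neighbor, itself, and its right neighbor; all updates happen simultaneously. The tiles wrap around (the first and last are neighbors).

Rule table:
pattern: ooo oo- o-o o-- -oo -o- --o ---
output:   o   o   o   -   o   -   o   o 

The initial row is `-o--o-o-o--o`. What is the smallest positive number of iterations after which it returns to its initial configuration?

12

o--o-o-o--o-
--o-o-o--o-o
-o-o-o--o-o-
o-o-o--o-o--
-o-o--o-o--o
o-o--o-o--o-
-o--o-o--o-o
o--o-o--o-o-
--o-o--o-o-o
-o-o--o-o-o-
o-o--o-o-o--
-o--o-o-o--o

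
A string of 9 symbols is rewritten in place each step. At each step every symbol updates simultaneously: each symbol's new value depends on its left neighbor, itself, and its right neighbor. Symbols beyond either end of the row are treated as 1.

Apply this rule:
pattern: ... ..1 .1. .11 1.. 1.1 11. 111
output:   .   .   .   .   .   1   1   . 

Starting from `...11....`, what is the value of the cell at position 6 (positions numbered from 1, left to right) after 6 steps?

.

step 1: ....1....
step 2: .........
step 3: .........  (fixed point — unchanged through step 6)
position 6 holds .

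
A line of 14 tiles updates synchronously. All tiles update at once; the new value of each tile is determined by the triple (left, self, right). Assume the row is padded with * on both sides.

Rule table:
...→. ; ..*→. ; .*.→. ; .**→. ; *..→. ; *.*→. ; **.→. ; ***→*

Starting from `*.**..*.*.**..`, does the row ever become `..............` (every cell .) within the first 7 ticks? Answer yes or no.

..............
all cells are . at tick 1

yes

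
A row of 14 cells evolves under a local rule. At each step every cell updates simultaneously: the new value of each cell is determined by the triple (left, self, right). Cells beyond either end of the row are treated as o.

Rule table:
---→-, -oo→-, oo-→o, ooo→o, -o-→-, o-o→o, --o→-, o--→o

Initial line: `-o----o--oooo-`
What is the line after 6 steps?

oooooo-o----o-

o-o----o--oooo
oo-o----o--ooo
ooo-o----o--oo
oooo-o----o--o
ooooo-o----o--
oooooo-o----o-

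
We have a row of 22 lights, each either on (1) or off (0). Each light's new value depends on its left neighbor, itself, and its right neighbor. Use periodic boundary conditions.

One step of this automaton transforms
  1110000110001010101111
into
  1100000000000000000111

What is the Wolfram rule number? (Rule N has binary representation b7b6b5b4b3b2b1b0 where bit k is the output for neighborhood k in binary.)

128

position 0: 111 → 1  (bit 7 = 1)
position 2: 110 → 0  (bit 6 = 0)
position 13: 101 → 0  (bit 5 = 0)
position 3: 100 → 0  (bit 4 = 0)
position 7: 011 → 0  (bit 3 = 0)
position 12: 010 → 0  (bit 2 = 0)
position 6: 001 → 0  (bit 1 = 0)
position 4: 000 → 0  (bit 0 = 0)
bits b7..b0 = 10000000 = 128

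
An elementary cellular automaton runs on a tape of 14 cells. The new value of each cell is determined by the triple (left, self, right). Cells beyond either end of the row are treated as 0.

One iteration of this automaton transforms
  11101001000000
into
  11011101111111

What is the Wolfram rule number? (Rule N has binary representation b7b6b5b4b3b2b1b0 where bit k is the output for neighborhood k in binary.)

189

position 1: 111 → 1  (bit 7 = 1)
position 2: 110 → 0  (bit 6 = 0)
position 3: 101 → 1  (bit 5 = 1)
position 5: 100 → 1  (bit 4 = 1)
position 0: 011 → 1  (bit 3 = 1)
position 4: 010 → 1  (bit 2 = 1)
position 6: 001 → 0  (bit 1 = 0)
position 9: 000 → 1  (bit 0 = 1)
bits b7..b0 = 10111101 = 189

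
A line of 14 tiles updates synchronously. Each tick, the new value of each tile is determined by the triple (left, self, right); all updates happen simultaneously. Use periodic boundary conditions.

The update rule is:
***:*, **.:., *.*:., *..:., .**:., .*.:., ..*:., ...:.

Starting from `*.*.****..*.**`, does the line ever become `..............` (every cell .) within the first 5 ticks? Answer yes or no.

yes

.....**......*
..............
all cells are . at tick 2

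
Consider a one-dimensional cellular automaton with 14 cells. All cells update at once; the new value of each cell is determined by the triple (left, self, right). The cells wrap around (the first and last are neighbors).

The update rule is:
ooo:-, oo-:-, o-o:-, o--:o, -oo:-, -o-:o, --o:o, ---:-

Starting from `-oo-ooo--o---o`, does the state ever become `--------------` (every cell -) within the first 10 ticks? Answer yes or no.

-------oooo-oo
o-----o-------
oo---ooo-----o
--o-o---o---o-
-oo-oo-ooo-ooo
--------------
all cells are - at tick 6

yes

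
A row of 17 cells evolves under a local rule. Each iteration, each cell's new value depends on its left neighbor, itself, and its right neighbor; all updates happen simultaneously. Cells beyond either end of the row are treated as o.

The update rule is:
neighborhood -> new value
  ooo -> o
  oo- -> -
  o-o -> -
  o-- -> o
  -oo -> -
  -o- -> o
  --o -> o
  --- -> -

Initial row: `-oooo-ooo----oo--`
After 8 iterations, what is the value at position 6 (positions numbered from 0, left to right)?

-

--oo---o-o--o--oo
oo--o-oo-oooooo-o
o-ooo-----oooo---
---o-o---o-oo-o-o
o-oo-oo-oo----o--
----------o--oooo
o--------oooo-ooo
-o------o-oo---oo
position 6 holds -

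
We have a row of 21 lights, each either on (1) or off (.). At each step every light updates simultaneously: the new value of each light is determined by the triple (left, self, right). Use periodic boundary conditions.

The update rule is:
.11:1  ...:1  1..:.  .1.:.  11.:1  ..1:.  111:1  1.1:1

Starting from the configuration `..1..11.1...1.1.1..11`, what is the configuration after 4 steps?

1111111111111.111.111

.....111..1..1.1...11
.111.111......1..1.11
11111111.1111.....111
1111111111111.111.111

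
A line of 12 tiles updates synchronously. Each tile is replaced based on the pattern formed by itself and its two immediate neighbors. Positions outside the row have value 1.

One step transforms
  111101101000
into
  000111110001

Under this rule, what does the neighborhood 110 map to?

1

At position 3 the neighborhood is 110; the next row has 1 there.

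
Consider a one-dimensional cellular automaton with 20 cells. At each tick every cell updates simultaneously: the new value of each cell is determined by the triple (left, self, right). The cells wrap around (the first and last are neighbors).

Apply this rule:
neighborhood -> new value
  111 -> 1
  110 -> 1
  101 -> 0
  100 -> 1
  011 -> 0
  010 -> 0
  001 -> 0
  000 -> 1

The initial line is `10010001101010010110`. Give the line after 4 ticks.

tick 1: 01001100100001000010
tick 2: 00100110011100111001
tick 3: 10010011001110011100
tick 4: 01001001100111001110

01001001100111001110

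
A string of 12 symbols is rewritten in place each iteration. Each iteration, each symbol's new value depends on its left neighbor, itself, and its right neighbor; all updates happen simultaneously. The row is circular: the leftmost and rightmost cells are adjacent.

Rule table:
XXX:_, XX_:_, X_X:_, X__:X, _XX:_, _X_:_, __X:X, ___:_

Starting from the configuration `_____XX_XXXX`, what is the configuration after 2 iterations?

_X_X_X_____X

X___X_______
_X_X_X_____X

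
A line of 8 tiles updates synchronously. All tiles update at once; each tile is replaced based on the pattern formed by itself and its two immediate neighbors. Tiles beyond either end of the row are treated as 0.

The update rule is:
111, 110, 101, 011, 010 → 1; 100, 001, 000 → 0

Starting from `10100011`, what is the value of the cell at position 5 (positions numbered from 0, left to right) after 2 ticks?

11100011
11100011
position 5 holds 0

0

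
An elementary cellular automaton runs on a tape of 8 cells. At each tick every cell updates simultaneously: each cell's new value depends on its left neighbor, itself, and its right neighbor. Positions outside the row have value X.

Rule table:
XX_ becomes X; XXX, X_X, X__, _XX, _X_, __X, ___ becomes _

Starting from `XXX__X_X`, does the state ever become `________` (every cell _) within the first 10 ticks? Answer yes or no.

__X_____
________
all cells are _ at tick 2

yes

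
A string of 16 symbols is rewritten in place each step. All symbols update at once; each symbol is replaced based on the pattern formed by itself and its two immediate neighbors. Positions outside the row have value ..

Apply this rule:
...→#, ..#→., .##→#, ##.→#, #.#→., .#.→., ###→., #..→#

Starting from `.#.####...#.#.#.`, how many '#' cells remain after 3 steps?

...#..###......#
##..#.#.######..
###.....#....###
count of #: 7

7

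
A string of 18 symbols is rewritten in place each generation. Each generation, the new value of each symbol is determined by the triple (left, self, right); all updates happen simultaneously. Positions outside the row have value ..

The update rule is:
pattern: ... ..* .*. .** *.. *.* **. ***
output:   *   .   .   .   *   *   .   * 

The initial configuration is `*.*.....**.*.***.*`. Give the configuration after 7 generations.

generation 1: .*.****...*.*.*.*.
generation 2: ..*.**.**..*.*.*.*
generation 3: *..*..*..*..*.*.*.
generation 4: .*..*..*..*..*.*.*
generation 5: ..*..*..*..*..*.*.
generation 6: *..*..*..*..*..*.*
generation 7: .*..*..*..*..*..*.

.*..*..*..*..*..*.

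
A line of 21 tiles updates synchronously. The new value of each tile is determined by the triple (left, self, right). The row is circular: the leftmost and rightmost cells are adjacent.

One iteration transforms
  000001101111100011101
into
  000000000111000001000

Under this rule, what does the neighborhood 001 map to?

0

At position 4 the neighborhood is 001; the next row has 0 there.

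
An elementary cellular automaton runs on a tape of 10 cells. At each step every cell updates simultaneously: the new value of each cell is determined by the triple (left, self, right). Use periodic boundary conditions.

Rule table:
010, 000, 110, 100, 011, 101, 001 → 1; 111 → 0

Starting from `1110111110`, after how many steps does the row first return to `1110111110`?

2

step 1: 1011100011
step 2: 1110111110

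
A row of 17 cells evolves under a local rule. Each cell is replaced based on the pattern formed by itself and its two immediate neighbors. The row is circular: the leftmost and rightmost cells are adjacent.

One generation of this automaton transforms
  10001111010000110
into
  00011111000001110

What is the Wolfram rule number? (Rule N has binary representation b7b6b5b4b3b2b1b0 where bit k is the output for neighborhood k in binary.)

202

position 5: 111 → 1  (bit 7 = 1)
position 7: 110 → 1  (bit 6 = 1)
position 8: 101 → 0  (bit 5 = 0)
position 1: 100 → 0  (bit 4 = 0)
position 4: 011 → 1  (bit 3 = 1)
position 0: 010 → 0  (bit 2 = 0)
position 3: 001 → 1  (bit 1 = 1)
position 2: 000 → 0  (bit 0 = 0)
bits b7..b0 = 11001010 = 202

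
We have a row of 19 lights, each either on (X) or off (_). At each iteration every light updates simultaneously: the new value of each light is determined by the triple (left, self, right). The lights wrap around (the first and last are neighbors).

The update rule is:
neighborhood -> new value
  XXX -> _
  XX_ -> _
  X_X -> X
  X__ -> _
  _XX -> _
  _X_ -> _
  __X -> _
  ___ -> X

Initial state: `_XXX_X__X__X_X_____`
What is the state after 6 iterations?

____X_______X__XXXX
_XX___XXXXX________
____X_______XXXXXXX
_XX___XXXXX________  (repeats iteration 2; period 2)
iteration 6: _XX___XXXXX________

_XX___XXXXX________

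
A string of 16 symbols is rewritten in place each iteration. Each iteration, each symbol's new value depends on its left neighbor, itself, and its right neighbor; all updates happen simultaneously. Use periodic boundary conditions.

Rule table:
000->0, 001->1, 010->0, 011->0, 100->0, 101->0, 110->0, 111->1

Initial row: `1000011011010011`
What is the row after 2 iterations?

0001000000001000

iteration 1: 0000100000000101
iteration 2: 0001000000001000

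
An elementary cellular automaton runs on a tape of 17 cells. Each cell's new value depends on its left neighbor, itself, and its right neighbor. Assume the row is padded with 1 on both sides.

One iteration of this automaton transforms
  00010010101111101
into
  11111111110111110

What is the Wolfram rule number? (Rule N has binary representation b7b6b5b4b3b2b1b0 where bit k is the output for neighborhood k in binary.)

247

position 11: 111 → 1  (bit 7 = 1)
position 14: 110 → 1  (bit 6 = 1)
position 7: 101 → 1  (bit 5 = 1)
position 0: 100 → 1  (bit 4 = 1)
position 10: 011 → 0  (bit 3 = 0)
position 3: 010 → 1  (bit 2 = 1)
position 2: 001 → 1  (bit 1 = 1)
position 1: 000 → 1  (bit 0 = 1)
bits b7..b0 = 11110111 = 247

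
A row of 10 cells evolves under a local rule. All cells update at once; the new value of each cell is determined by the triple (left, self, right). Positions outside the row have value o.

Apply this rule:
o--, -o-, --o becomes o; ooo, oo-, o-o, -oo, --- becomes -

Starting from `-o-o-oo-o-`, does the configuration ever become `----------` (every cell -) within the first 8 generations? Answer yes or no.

-o-o----o-
-o-oo--oo-
-o---oo---
-oo-o--o-o
----oooo--
o--o----oo
-oooo--o--
-----ooooo
generation 8 is -----ooooo, still not uniform -

no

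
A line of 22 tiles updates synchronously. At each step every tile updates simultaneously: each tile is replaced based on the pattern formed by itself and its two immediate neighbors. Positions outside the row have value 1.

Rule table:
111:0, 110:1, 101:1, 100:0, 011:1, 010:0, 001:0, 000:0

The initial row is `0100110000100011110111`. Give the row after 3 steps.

1000110000000000001000

1000110000000010011100
1000110000000000010100
1000110000000000001000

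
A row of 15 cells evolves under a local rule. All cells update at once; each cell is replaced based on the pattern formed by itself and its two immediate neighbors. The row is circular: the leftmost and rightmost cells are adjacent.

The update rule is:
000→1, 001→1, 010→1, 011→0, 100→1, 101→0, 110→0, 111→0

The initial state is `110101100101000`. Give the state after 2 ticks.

000100011101111
111111100000000

111111100000000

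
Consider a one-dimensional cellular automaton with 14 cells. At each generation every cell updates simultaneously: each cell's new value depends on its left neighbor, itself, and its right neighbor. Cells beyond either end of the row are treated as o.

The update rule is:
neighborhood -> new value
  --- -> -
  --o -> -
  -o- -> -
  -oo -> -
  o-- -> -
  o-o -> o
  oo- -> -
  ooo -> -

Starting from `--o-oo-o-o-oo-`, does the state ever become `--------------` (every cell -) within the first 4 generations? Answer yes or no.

yes

---o--o-o-o--o
-------o-o----
--------o-----
--------------
all cells are - at generation 4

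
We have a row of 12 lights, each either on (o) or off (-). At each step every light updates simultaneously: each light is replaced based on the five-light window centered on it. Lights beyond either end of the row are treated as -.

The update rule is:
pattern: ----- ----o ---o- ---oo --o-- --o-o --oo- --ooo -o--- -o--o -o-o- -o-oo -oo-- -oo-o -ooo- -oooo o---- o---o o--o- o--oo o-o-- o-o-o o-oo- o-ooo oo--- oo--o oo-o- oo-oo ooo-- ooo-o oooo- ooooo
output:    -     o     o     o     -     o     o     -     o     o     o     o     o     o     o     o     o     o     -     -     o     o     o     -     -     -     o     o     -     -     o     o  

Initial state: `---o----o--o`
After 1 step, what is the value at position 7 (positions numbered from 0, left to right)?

o

-oo-oooo-o--
position 7 holds o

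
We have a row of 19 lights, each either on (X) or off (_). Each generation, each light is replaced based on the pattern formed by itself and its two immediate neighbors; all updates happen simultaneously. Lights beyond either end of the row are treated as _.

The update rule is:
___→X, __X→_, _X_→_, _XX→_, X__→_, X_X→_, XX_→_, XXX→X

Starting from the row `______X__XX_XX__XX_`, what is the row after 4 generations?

X___XX__XXXXXXXXX__

XXXXX______________
_XXX__XXXXXXXXXXXXX
__X____XXXXXXXXXXX_
X___XX__XXXXXXXXX__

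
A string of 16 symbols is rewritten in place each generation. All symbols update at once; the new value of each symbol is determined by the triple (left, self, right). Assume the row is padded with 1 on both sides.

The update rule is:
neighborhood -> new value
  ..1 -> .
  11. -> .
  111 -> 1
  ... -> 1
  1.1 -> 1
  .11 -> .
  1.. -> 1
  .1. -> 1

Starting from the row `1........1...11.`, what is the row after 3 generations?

.1.111.11111..1.

generation 1: .1111111.111...1
generation 2: 1.11111.1.1.11..
generation 3: .1.111.11111..1.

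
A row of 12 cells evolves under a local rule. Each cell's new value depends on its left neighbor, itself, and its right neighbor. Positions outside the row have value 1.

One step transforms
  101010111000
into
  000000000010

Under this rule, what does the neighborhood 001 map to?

0

At position 11 the neighborhood is 001; the next row has 0 there.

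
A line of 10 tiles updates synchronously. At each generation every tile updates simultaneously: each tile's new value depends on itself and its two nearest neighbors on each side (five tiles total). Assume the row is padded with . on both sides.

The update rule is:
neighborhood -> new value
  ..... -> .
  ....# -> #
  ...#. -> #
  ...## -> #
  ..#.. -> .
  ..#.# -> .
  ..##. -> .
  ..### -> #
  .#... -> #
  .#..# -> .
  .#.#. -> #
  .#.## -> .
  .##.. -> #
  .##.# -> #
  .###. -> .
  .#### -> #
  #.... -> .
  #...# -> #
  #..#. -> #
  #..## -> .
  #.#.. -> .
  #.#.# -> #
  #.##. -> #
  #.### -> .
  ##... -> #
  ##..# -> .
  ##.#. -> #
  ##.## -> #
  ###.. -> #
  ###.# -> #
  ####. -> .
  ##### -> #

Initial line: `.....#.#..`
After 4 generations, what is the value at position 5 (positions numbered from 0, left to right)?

...##.#.#.
.##.####.#
#.##.#.##.
..####.###
position 5 holds #

#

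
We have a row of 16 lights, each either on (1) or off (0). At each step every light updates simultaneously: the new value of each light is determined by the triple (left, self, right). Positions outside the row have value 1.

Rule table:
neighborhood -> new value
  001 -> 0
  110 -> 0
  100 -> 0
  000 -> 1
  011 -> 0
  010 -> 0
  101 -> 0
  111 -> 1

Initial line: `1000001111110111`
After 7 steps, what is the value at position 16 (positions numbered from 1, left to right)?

0

step 1: 0011100111100011
step 2: 0001000011001001
step 3: 0100011000000000
step 4: 0001000011111110
step 5: 0100011001111100
step 6: 0001000000111000
step 7: 0100011110010010
position 16 holds 0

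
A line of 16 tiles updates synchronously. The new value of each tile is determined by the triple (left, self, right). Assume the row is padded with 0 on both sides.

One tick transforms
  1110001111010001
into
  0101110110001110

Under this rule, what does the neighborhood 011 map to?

0

At position 0 the neighborhood is 011; the next row has 0 there.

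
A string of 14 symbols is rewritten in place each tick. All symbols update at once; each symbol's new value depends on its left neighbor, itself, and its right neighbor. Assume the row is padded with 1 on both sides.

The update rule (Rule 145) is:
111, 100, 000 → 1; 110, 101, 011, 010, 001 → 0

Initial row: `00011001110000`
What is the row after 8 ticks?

00010010000100

11000100101110
10110010000100
00001001110010
11100100101000
11010010000110
10001001110000
01100100101110
00010010000100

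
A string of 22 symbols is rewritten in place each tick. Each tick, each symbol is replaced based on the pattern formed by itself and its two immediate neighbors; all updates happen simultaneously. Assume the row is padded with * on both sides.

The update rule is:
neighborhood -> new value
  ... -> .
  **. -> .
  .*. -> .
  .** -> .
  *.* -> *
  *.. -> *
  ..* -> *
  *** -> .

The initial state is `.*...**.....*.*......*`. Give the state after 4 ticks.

.*.*.**.*.*.*.*.*..*.*

*.*.*..*...*.*.*....*.
.*.*.**.*.*.*.*.*..*.*
*.*.*..*.*.*.*.*.**.*.
.*.*.**.*.*.*.*.*..*.*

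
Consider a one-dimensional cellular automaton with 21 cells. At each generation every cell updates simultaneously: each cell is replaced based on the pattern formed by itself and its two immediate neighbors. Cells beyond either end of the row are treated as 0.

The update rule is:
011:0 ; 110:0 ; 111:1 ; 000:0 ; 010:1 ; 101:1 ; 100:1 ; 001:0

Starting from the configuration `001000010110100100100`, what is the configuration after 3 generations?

000011000110111101101

generation 1: 001100011001110110110
generation 2: 000010000100101001001
generation 3: 000011000110111101101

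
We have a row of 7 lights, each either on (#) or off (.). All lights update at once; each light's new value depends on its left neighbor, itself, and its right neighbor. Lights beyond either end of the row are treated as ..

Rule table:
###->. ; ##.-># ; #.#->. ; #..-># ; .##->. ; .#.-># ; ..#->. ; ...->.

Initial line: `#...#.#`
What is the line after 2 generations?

##..#.#
.##.#.#

.##.#.#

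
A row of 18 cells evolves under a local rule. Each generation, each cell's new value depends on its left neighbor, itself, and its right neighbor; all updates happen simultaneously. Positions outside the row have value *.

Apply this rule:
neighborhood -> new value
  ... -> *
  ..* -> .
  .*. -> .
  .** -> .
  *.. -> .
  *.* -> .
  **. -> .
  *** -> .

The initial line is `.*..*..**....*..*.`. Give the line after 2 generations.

..........**......
.********....****.

.********....****.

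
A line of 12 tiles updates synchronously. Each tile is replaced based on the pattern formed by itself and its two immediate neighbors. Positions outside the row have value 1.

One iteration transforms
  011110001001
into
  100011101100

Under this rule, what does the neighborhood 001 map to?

At position 7 the neighborhood is 001; the next row has 0 there.

0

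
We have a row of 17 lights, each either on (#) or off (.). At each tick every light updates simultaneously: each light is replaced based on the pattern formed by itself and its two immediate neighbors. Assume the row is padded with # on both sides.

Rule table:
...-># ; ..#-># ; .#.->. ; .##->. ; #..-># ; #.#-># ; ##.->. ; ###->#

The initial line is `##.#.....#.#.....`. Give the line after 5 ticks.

tick 1: #.#.#####.#.#####
tick 2: .#.#.###.#.#.####
tick 3: #.#.#.#.#.#.#.###
tick 4: .#.#.#.#.#.#.#.##
tick 5: #.#.#.#.#.#.#.#.#

#.#.#.#.#.#.#.#.#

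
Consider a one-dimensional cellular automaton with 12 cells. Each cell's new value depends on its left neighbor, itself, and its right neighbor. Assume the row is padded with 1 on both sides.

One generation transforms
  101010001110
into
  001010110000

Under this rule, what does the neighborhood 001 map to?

1

At position 7 the neighborhood is 001; the next row has 1 there.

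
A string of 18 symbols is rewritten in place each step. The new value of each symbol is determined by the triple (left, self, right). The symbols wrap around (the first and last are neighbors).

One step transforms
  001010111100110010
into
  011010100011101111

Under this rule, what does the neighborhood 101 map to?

At position 3 the neighborhood is 101; the next row has 0 there.

0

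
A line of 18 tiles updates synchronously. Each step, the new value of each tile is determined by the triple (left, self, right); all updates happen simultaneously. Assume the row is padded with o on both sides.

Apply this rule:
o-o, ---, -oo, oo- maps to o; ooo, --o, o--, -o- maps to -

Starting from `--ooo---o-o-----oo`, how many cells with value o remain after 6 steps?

14

--o-o-o--o--ooo-o-
---o-o------o-oo-o
-o--o--oooo--ooooo
o------o--o--o----
o-oooo---------oo-
ooo--o-ooooooo-ooo
count of o: 14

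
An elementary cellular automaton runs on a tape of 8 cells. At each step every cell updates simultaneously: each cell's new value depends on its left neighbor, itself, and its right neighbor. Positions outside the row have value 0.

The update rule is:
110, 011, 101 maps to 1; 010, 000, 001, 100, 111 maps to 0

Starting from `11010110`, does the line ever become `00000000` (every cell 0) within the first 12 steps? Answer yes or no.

11101110
10111010
01101100
01111100
01000100
00000000
all cells are 0 at step 6

yes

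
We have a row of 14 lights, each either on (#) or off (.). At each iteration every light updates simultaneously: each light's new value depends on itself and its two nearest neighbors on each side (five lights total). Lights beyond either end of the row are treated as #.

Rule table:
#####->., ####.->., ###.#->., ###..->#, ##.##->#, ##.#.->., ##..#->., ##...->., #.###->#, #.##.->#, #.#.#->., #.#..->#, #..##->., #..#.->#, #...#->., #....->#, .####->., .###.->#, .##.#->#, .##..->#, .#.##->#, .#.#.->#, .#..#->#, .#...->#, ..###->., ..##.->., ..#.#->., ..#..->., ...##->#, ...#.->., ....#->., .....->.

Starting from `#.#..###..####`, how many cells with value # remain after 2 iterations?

..##..##......
...#...#.#...#
count of #: 4

4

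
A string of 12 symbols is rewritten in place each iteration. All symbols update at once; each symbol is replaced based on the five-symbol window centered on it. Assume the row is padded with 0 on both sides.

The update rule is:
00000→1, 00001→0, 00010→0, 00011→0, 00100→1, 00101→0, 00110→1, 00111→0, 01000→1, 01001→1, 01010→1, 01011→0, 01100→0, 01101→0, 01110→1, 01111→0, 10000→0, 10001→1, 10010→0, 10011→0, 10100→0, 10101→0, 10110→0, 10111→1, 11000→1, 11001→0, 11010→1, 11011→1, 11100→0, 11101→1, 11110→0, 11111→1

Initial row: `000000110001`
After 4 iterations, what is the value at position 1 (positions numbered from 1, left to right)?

111100101101
000000000010
111111110011
001111000010
position 1 holds 0

0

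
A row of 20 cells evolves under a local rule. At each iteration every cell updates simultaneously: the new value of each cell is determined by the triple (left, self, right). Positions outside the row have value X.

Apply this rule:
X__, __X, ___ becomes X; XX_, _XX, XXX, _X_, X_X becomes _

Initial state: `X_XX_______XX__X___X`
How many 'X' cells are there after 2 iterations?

iteration 1: ____XXXXXXX__XX_XXX_
iteration 2: XXXX_______XX_______
count of X: 6

6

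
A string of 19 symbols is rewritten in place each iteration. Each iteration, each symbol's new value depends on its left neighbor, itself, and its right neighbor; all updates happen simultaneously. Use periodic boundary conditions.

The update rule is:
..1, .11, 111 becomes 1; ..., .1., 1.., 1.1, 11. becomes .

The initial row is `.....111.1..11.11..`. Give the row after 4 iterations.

.111....11..1......

....111....11..1...
...111....11..1....
..111....11..1.....
.111....11..1......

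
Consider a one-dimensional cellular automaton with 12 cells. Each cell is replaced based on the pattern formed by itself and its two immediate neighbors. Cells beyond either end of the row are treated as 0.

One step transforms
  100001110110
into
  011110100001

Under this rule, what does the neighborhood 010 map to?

At position 0 the neighborhood is 010; the next row has 0 there.

0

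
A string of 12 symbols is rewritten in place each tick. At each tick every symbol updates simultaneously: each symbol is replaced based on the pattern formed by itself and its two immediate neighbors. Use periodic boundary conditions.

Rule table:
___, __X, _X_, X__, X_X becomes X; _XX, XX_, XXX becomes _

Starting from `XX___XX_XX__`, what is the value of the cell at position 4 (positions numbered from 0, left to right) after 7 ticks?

X

__XXX__X__XX
XX___XXXXX__
__XXX_____XX
XX___XXXXX__  (repeats tick 2; period 2)
tick 7: __XXX_____XX
position 4 holds X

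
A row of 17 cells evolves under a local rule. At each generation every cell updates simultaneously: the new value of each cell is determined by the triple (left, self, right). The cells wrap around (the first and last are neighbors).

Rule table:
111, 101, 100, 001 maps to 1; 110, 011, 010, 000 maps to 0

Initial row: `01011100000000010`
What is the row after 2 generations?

10101010000000101
01010101000001010

01010101000001010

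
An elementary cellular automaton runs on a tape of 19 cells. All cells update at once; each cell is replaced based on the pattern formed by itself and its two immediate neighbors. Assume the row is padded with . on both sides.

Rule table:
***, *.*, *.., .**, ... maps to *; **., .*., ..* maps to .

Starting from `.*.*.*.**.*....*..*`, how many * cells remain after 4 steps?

10

..*.*.**.*.***..*..
*..*.**.*.***.*..**
.*..**.*.***.*.*.*.
..*.*.*.***.*.*.*.*
count of *: 10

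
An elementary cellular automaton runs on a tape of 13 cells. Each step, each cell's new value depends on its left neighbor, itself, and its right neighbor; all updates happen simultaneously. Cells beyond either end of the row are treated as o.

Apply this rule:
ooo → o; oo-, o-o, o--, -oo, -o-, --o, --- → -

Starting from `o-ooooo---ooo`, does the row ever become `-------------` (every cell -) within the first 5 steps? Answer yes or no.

yes

---ooo-----oo
----o-------o
-------------
all cells are - at step 3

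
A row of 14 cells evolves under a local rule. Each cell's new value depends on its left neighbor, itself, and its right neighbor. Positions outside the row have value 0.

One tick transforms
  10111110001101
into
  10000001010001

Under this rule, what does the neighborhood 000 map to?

At position 8 the neighborhood is 000; the next row has 0 there.

0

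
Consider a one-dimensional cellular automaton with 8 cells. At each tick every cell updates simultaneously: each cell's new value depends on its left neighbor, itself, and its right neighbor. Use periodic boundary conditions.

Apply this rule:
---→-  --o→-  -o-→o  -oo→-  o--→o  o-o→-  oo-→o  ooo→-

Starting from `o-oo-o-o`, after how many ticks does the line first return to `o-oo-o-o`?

o--o-o--
oo-o-oo-
-o-o--o-
-o-oo-oo
-o--o--o
-oo-oo-o
--o--o-o
o-oo-o-o

8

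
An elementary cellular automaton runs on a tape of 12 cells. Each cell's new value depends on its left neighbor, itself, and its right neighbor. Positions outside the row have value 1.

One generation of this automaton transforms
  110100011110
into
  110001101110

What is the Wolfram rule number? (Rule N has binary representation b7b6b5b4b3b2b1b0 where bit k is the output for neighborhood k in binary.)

195

position 0: 111 → 1  (bit 7 = 1)
position 1: 110 → 1  (bit 6 = 1)
position 2: 101 → 0  (bit 5 = 0)
position 4: 100 → 0  (bit 4 = 0)
position 7: 011 → 0  (bit 3 = 0)
position 3: 010 → 0  (bit 2 = 0)
position 6: 001 → 1  (bit 1 = 1)
position 5: 000 → 1  (bit 0 = 1)
bits b7..b0 = 11000011 = 195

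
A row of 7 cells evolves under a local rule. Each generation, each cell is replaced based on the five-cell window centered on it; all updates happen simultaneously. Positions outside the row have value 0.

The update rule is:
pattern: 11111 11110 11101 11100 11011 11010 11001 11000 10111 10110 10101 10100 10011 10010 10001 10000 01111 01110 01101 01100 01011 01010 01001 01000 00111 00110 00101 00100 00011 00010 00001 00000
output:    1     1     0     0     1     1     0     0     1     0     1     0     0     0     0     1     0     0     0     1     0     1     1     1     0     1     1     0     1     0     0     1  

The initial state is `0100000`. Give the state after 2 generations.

0100110

0011111
0100110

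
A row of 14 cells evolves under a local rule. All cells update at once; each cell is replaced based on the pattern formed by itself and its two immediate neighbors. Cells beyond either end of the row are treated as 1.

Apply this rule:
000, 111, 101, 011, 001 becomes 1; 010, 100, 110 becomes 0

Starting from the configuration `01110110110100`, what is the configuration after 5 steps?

11011010011111

11101101101001
11011011010011
10110110100111
01101101001111
11011010011111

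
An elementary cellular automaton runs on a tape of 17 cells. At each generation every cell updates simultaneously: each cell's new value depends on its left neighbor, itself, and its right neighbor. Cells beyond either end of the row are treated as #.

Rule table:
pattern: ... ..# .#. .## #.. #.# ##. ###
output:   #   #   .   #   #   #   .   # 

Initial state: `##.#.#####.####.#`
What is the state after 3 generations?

#.#####.####.####

#.#.#####.####.##
.#.#####.####.###
#.#####.####.####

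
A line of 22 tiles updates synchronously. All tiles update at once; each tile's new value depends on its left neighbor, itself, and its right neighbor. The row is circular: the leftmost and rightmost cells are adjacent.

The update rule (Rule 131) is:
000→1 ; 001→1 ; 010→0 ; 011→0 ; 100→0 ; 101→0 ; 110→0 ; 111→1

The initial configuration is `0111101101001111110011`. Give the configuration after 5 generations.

0011000000010111100100
1100011111100011001001
1001101111001100010010
0010000110010001100100
1100111000100110001001

1100111000100110001001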